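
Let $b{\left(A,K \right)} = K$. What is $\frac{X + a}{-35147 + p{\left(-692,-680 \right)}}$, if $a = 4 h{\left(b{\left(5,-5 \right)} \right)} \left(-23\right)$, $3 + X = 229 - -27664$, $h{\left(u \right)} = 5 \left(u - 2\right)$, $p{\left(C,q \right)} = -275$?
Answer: $- \frac{15555}{17711} \approx -0.87827$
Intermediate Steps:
$h{\left(u \right)} = -10 + 5 u$ ($h{\left(u \right)} = 5 \left(-2 + u\right) = -10 + 5 u$)
$X = 27890$ ($X = -3 + \left(229 - -27664\right) = -3 + \left(229 + 27664\right) = -3 + 27893 = 27890$)
$a = 3220$ ($a = 4 \left(-10 + 5 \left(-5\right)\right) \left(-23\right) = 4 \left(-10 - 25\right) \left(-23\right) = 4 \left(-35\right) \left(-23\right) = \left(-140\right) \left(-23\right) = 3220$)
$\frac{X + a}{-35147 + p{\left(-692,-680 \right)}} = \frac{27890 + 3220}{-35147 - 275} = \frac{31110}{-35422} = 31110 \left(- \frac{1}{35422}\right) = - \frac{15555}{17711}$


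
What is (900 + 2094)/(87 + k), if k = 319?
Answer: 1497/203 ≈ 7.3744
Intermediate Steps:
(900 + 2094)/(87 + k) = (900 + 2094)/(87 + 319) = 2994/406 = 2994*(1/406) = 1497/203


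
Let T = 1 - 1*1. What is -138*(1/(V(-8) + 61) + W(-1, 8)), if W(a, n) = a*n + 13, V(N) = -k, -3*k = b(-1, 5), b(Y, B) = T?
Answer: -42228/61 ≈ -692.26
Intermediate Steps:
T = 0 (T = 1 - 1 = 0)
b(Y, B) = 0
k = 0 (k = -⅓*0 = 0)
V(N) = 0 (V(N) = -1*0 = 0)
W(a, n) = 13 + a*n
-138*(1/(V(-8) + 61) + W(-1, 8)) = -138*(1/(0 + 61) + (13 - 1*8)) = -138*(1/61 + (13 - 8)) = -138*(1/61 + 5) = -138*306/61 = -42228/61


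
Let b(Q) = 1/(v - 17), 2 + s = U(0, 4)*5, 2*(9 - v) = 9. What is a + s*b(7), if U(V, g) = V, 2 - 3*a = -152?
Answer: 3862/75 ≈ 51.493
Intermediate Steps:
a = 154/3 (a = ⅔ - ⅓*(-152) = ⅔ + 152/3 = 154/3 ≈ 51.333)
v = 9/2 (v = 9 - ½*9 = 9 - 9/2 = 9/2 ≈ 4.5000)
s = -2 (s = -2 + 0*5 = -2 + 0 = -2)
b(Q) = -2/25 (b(Q) = 1/(9/2 - 17) = 1/(-25/2) = -2/25)
a + s*b(7) = 154/3 - 2*(-2/25) = 154/3 + 4/25 = 3862/75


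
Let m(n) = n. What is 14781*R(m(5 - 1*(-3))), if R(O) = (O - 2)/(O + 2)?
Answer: 44343/5 ≈ 8868.6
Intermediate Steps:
R(O) = (-2 + O)/(2 + O)
14781*R(m(5 - 1*(-3))) = 14781*((-2 + (5 - 1*(-3)))/(2 + (5 - 1*(-3)))) = 14781*((-2 + (5 + 3))/(2 + (5 + 3))) = 14781*((-2 + 8)/(2 + 8)) = 14781*(6/10) = 14781*((⅒)*6) = 14781*(⅗) = 44343/5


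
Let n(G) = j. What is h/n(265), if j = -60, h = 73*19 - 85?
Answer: -217/10 ≈ -21.700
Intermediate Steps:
h = 1302 (h = 1387 - 85 = 1302)
n(G) = -60
h/n(265) = 1302/(-60) = 1302*(-1/60) = -217/10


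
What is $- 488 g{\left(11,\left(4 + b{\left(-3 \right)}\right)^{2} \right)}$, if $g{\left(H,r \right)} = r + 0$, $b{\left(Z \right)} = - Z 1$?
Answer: $-23912$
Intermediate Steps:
$b{\left(Z \right)} = - Z$
$g{\left(H,r \right)} = r$
$- 488 g{\left(11,\left(4 + b{\left(-3 \right)}\right)^{2} \right)} = - 488 \left(4 - -3\right)^{2} = - 488 \left(4 + 3\right)^{2} = - 488 \cdot 7^{2} = \left(-488\right) 49 = -23912$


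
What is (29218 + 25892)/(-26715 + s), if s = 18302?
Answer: -55110/8413 ≈ -6.5506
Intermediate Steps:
(29218 + 25892)/(-26715 + s) = (29218 + 25892)/(-26715 + 18302) = 55110/(-8413) = 55110*(-1/8413) = -55110/8413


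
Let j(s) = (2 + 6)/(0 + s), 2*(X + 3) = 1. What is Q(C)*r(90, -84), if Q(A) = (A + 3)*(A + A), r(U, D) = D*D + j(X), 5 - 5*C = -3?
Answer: 12977152/125 ≈ 1.0382e+5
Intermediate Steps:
X = -5/2 (X = -3 + (½)*1 = -3 + ½ = -5/2 ≈ -2.5000)
j(s) = 8/s
C = 8/5 (C = 1 - ⅕*(-3) = 1 + ⅗ = 8/5 ≈ 1.6000)
r(U, D) = -16/5 + D² (r(U, D) = D*D + 8/(-5/2) = D² + 8*(-⅖) = D² - 16/5 = -16/5 + D²)
Q(A) = 2*A*(3 + A) (Q(A) = (3 + A)*(2*A) = 2*A*(3 + A))
Q(C)*r(90, -84) = (2*(8/5)*(3 + 8/5))*(-16/5 + (-84)²) = (2*(8/5)*(23/5))*(-16/5 + 7056) = (368/25)*(35264/5) = 12977152/125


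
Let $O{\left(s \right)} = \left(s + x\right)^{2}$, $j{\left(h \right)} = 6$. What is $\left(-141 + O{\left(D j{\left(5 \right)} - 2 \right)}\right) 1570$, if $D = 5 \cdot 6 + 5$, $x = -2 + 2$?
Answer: $67703110$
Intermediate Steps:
$x = 0$
$D = 35$ ($D = 30 + 5 = 35$)
$O{\left(s \right)} = s^{2}$ ($O{\left(s \right)} = \left(s + 0\right)^{2} = s^{2}$)
$\left(-141 + O{\left(D j{\left(5 \right)} - 2 \right)}\right) 1570 = \left(-141 + \left(35 \cdot 6 - 2\right)^{2}\right) 1570 = \left(-141 + \left(210 - 2\right)^{2}\right) 1570 = \left(-141 + 208^{2}\right) 1570 = \left(-141 + 43264\right) 1570 = 43123 \cdot 1570 = 67703110$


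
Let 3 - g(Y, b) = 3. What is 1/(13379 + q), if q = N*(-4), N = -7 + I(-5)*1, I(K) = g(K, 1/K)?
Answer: 1/13407 ≈ 7.4588e-5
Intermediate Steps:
g(Y, b) = 0 (g(Y, b) = 3 - 1*3 = 3 - 3 = 0)
I(K) = 0
N = -7 (N = -7 + 0*1 = -7 + 0 = -7)
q = 28 (q = -7*(-4) = 28)
1/(13379 + q) = 1/(13379 + 28) = 1/13407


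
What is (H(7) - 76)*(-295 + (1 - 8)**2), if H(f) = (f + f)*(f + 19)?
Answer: -70848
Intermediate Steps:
H(f) = 2*f*(19 + f) (H(f) = (2*f)*(19 + f) = 2*f*(19 + f))
(H(7) - 76)*(-295 + (1 - 8)**2) = (2*7*(19 + 7) - 76)*(-295 + (1 - 8)**2) = (2*7*26 - 76)*(-295 + (-7)**2) = (364 - 76)*(-295 + 49) = 288*(-246) = -70848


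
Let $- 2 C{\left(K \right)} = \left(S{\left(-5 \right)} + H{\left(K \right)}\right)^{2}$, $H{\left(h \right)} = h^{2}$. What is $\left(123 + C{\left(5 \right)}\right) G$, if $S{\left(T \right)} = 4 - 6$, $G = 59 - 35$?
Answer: $-3396$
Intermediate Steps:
$G = 24$ ($G = 59 - 35 = 24$)
$S{\left(T \right)} = -2$ ($S{\left(T \right)} = 4 - 6 = -2$)
$C{\left(K \right)} = - \frac{\left(-2 + K^{2}\right)^{2}}{2}$
$\left(123 + C{\left(5 \right)}\right) G = \left(123 - \frac{\left(-2 + 5^{2}\right)^{2}}{2}\right) 24 = \left(123 - \frac{\left(-2 + 25\right)^{2}}{2}\right) 24 = \left(123 - \frac{23^{2}}{2}\right) 24 = \left(123 - \frac{529}{2}\right) 24 = \left(- \frac{283}{2}\right) 24 = -3396$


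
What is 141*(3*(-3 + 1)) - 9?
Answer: -855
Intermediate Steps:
141*(3*(-3 + 1)) - 9 = 141*(3*(-2)) - 9 = 141*(-6) - 9 = -846 - 9 = -855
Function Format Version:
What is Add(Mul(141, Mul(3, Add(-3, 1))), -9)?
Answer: -855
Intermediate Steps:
Add(Mul(141, Mul(3, Add(-3, 1))), -9) = Add(Mul(141, Mul(3, -2)), -9) = Add(Mul(141, -6), -9) = Add(-846, -9) = -855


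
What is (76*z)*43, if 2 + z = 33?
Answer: 101308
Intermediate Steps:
z = 31 (z = -2 + 33 = 31)
(76*z)*43 = (76*31)*43 = 2356*43 = 101308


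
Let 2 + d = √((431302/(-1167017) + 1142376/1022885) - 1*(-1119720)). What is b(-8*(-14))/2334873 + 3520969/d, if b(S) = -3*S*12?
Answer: 3270310103445513617701231/520144701715464186651261 + 3520969*√1595576790004860818914039056490/1336632960461997342 ≈ 3333.7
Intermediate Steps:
b(S) = -36*S
d = -2 + √1595576790004860818914039056490/1193724184045 (d = -2 + √((431302/(-1167017) + 1142376/1022885) - 1*(-1119720)) = -2 + √((431302*(-1/1167017) + 1142376*(1/1022885)) + 1119720) = -2 + √((-431302/1167017 + 1142376/1022885) + 1119720) = -2 + √(891999866122/1193724184045 + 1119720) = -2 + √(1336637735358733522/1193724184045) = -2 + √1595576790004860818914039056490/1193724184045 ≈ 1056.2)
b(-8*(-14))/2334873 + 3520969/d = -(-288)*(-14)/2334873 + 3520969/(-2 + √1595576790004860818914039056490/1193724184045) = -36*112*(1/2334873) + 3520969/(-2 + √1595576790004860818914039056490/1193724184045) = -4032*1/2334873 + 3520969/(-2 + √1595576790004860818914039056490/1193724184045) = -1344/778291 + 3520969/(-2 + √1595576790004860818914039056490/1193724184045)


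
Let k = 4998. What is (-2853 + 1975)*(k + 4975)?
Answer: -8756294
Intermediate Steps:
(-2853 + 1975)*(k + 4975) = (-2853 + 1975)*(4998 + 4975) = -878*9973 = -8756294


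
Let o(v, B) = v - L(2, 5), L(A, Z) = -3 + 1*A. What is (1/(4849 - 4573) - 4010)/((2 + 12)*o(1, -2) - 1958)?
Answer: 1106759/532680 ≈ 2.0777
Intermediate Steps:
L(A, Z) = -3 + A
o(v, B) = 1 + v (o(v, B) = v - (-3 + 2) = v - 1*(-1) = v + 1 = 1 + v)
(1/(4849 - 4573) - 4010)/((2 + 12)*o(1, -2) - 1958) = (1/(4849 - 4573) - 4010)/((2 + 12)*(1 + 1) - 1958) = (1/276 - 4010)/(14*2 - 1958) = (1/276 - 4010)/(28 - 1958) = -1106759/276/(-1930) = -1106759/276*(-1/1930) = 1106759/532680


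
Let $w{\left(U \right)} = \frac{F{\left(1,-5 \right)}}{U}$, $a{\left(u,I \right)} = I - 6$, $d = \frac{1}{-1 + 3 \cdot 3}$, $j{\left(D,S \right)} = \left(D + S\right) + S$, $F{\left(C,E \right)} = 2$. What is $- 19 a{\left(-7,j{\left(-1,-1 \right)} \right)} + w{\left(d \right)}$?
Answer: $187$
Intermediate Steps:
$j{\left(D,S \right)} = D + 2 S$
$d = \frac{1}{8}$ ($d = \frac{1}{-1 + 9} = \frac{1}{8} \approx 0.125$)
$a{\left(u,I \right)} = -6 + I$ ($a{\left(u,I \right)} = I - 6 = -6 + I$)
$w{\left(U \right)} = \frac{2}{U}$
$- 19 a{\left(-7,j{\left(-1,-1 \right)} \right)} + w{\left(d \right)} = - 19 \left(-6 + \left(-1 + 2 \left(-1\right)\right)\right) + 2 \frac{1}{\frac{1}{8}} = - 19 \left(-6 - 3\right) + 2 \cdot 8 = - 19 \left(-6 - 3\right) + 16 = \left(-19\right) \left(-9\right) + 16 = 171 + 16 = 187$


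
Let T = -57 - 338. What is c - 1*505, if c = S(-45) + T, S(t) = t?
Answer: -945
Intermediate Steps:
T = -395
c = -440 (c = -45 - 395 = -440)
c - 1*505 = -440 - 1*505 = -440 - 505 = -945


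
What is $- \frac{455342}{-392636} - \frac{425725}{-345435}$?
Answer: $\frac{32444602487}{13563021666} \approx 2.3921$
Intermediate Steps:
$- \frac{455342}{-392636} - \frac{425725}{-345435} = \left(-455342\right) \left(- \frac{1}{392636}\right) - - \frac{85145}{69087} = \frac{227671}{196318} + \frac{85145}{69087} = \frac{32444602487}{13563021666}$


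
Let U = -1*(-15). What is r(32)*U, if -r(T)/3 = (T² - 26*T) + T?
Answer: -10080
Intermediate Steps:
r(T) = -3*T² + 75*T (r(T) = -3*((T² - 26*T) + T) = -3*(T² - 25*T) = -3*T² + 75*T)
U = 15
r(32)*U = (3*32*(25 - 1*32))*15 = (3*32*(25 - 32))*15 = (3*32*(-7))*15 = -672*15 = -10080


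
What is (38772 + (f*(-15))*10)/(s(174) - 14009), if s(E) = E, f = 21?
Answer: -35622/13835 ≈ -2.5748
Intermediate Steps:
(38772 + (f*(-15))*10)/(s(174) - 14009) = (38772 + (21*(-15))*10)/(174 - 14009) = (38772 - 315*10)/(-13835) = (38772 - 3150)*(-1/13835) = 35622*(-1/13835) = -35622/13835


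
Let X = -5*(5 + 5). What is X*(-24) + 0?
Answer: 1200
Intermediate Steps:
X = -50 (X = -5*10 = -50)
X*(-24) + 0 = -50*(-24) + 0 = 1200 + 0 = 1200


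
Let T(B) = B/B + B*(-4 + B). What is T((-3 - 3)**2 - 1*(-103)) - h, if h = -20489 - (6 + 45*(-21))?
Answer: 38316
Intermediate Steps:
h = -19550 (h = -20489 - (6 - 945) = -20489 - 1*(-939) = -20489 + 939 = -19550)
T(B) = 1 + B*(-4 + B)
T((-3 - 3)**2 - 1*(-103)) - h = (1 + ((-3 - 3)**2 - 1*(-103))**2 - 4*((-3 - 3)**2 - 1*(-103))) - 1*(-19550) = (1 + ((-6)**2 + 103)**2 - 4*((-6)**2 + 103)) + 19550 = (1 + (36 + 103)**2 - 4*(36 + 103)) + 19550 = (1 + 139**2 - 4*139) + 19550 = (1 + 19321 - 556) + 19550 = 18766 + 19550 = 38316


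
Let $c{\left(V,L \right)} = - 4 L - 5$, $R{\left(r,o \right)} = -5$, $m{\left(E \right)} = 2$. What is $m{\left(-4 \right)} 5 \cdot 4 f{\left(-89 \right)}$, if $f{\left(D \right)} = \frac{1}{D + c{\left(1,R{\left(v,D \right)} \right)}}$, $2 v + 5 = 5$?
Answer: $- \frac{20}{37} \approx -0.54054$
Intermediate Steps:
$v = 0$ ($v = - \frac{5}{2} + \frac{1}{2} \cdot 5 = - \frac{5}{2} + \frac{5}{2} = 0$)
$c{\left(V,L \right)} = -5 - 4 L$
$f{\left(D \right)} = \frac{1}{15 + D}$ ($f{\left(D \right)} = \frac{1}{D - -15} = \frac{1}{D + \left(-5 + 20\right)} = \frac{1}{D + 15} = \frac{1}{15 + D}$)
$m{\left(-4 \right)} 5 \cdot 4 f{\left(-89 \right)} = \frac{2 \cdot 5 \cdot 4}{15 - 89} = \frac{10 \cdot 4}{-74} = 40 \left(- \frac{1}{74}\right) = - \frac{20}{37}$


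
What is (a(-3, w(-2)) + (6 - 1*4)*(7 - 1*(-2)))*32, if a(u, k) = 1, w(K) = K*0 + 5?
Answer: 608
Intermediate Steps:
w(K) = 5 (w(K) = 0 + 5 = 5)
(a(-3, w(-2)) + (6 - 1*4)*(7 - 1*(-2)))*32 = (1 + (6 - 1*4)*(7 - 1*(-2)))*32 = (1 + (6 - 4)*(7 + 2))*32 = (1 + 2*9)*32 = (1 + 18)*32 = 19*32 = 608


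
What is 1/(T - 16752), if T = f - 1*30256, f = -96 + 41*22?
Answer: -1/46202 ≈ -2.1644e-5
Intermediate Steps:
f = 806 (f = -96 + 902 = 806)
T = -29450 (T = 806 - 1*30256 = 806 - 30256 = -29450)
1/(T - 16752) = 1/(-29450 - 16752) = 1/(-46202) = -1/46202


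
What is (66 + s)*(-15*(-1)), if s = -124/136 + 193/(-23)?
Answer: 665055/782 ≈ 850.45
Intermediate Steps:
s = -7275/782 (s = -124*1/136 + 193*(-1/23) = -31/34 - 193/23 = -7275/782 ≈ -9.3031)
(66 + s)*(-15*(-1)) = (66 - 7275/782)*(-15*(-1)) = (44337/782)*15 = 665055/782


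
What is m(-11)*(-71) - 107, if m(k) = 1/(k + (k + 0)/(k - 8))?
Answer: -19837/198 ≈ -100.19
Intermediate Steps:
m(k) = 1/(k + k/(-8 + k))
m(-11)*(-71) - 107 = ((-8 - 11)/((-11)*(-7 - 11)))*(-71) - 107 = -1/11*(-19)/(-18)*(-71) - 107 = -1/11*(-1/18)*(-19)*(-71) - 107 = -19/198*(-71) - 107 = 1349/198 - 107 = -19837/198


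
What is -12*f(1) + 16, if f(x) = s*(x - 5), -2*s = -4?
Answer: 112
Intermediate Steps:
s = 2 (s = -½*(-4) = 2)
f(x) = -10 + 2*x (f(x) = 2*(x - 5) = 2*(-5 + x) = -10 + 2*x)
-12*f(1) + 16 = -12*(-10 + 2*1) + 16 = -12*(-10 + 2) + 16 = -12*(-8) + 16 = 96 + 16 = 112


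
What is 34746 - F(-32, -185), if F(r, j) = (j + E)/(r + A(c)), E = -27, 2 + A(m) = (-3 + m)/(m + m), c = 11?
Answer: 6426844/185 ≈ 34740.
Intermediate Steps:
A(m) = -2 + (-3 + m)/(2*m) (A(m) = -2 + (-3 + m)/(m + m) = -2 + (-3 + m)/((2*m)) = -2 + (-3 + m)*(1/(2*m)) = -2 + (-3 + m)/(2*m))
F(r, j) = (-27 + j)/(-18/11 + r) (F(r, j) = (j - 27)/(r + (3/2)*(-1 - 1*11)/11) = (-27 + j)/(r + (3/2)*(1/11)*(-1 - 11)) = (-27 + j)/(r + (3/2)*(1/11)*(-12)) = (-27 + j)/(r - 18/11) = (-27 + j)/(-18/11 + r))
34746 - F(-32, -185) = 34746 - 11*(-27 - 185)/(-18 + 11*(-32)) = 34746 - 11*(-212)/(-18 - 352) = 34746 - 11*(-212)/(-370) = 34746 - 11*(-1)*(-212)/370 = 34746 - 1*1166/185 = 34746 - 1166/185 = 6426844/185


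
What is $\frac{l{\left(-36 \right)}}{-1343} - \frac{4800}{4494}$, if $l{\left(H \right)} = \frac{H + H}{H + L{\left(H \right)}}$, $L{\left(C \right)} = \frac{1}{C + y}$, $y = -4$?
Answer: $- \frac{1550367520}{1449511987} \approx -1.0696$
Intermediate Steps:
$L{\left(C \right)} = \frac{1}{-4 + C}$ ($L{\left(C \right)} = \frac{1}{C - 4} = \frac{1}{-4 + C}$)
$l{\left(H \right)} = \frac{2 H}{H + \frac{1}{-4 + H}}$ ($l{\left(H \right)} = \frac{H + H}{H + \frac{1}{-4 + H}} = \frac{2 H}{H + \frac{1}{-4 + H}}$)
$\frac{l{\left(-36 \right)}}{-1343} - \frac{4800}{4494} = \frac{2 \left(-36\right) \frac{1}{1 - 36 \left(-4 - 36\right)} \left(-4 - 36\right)}{-1343} - \frac{4800}{4494} = 2 \left(-36\right) \frac{1}{1 - -1440} \left(-40\right) \left(- \frac{1}{1343}\right) - \frac{800}{749} = 2 \left(-36\right) \frac{1}{1 + 1440} \left(-40\right) \left(- \frac{1}{1343}\right) - \frac{800}{749} = 2 \left(-36\right) \frac{1}{1441} \left(-40\right) \left(- \frac{1}{1343}\right) - \frac{800}{749} = \frac{2880}{1441} \left(- \frac{1}{1343}\right) - \frac{800}{749} = - \frac{2880}{1935263} - \frac{800}{749} = - \frac{1550367520}{1449511987}$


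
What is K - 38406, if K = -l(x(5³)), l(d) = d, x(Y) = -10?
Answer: -38396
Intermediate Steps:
K = 10 (K = -1*(-10) = 10)
K - 38406 = 10 - 38406 = -38396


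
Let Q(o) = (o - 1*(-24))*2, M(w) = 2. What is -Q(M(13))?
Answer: -52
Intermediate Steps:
Q(o) = 48 + 2*o (Q(o) = (o + 24)*2 = (24 + o)*2 = 48 + 2*o)
-Q(M(13)) = -(48 + 2*2) = -(48 + 4) = -1*52 = -52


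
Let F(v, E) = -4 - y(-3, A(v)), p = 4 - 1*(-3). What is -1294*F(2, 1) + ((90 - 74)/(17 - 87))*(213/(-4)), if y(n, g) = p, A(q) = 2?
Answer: 498616/35 ≈ 14246.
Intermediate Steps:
p = 7 (p = 4 + 3 = 7)
y(n, g) = 7
F(v, E) = -11 (F(v, E) = -4 - 1*7 = -4 - 7 = -11)
-1294*F(2, 1) + ((90 - 74)/(17 - 87))*(213/(-4)) = -1294*(-11) + ((90 - 74)/(17 - 87))*(213/(-4)) = 14234 + (16/(-70))*(213*(-¼)) = 14234 + (16*(-1/70))*(-213/4) = 14234 - 8/35*(-213/4) = 14234 + 426/35 = 498616/35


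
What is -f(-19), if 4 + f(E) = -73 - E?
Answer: 58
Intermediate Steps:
f(E) = -77 - E (f(E) = -4 + (-73 - E) = -77 - E)
-f(-19) = -(-77 - 1*(-19)) = -(-77 + 19) = -1*(-58) = 58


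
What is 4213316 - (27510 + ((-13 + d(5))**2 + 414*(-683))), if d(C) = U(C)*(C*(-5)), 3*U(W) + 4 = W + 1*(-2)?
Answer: 40216916/9 ≈ 4.4685e+6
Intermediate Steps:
U(W) = -2 + W/3 (U(W) = -4/3 + (W + 1*(-2))/3 = -4/3 + (W - 2)/3 = -4/3 + (-2 + W)/3 = -4/3 + (-2/3 + W/3) = -2 + W/3)
d(C) = -5*C*(-2 + C/3) (d(C) = (-2 + C/3)*(C*(-5)) = (-2 + C/3)*(-5*C) = -5*C*(-2 + C/3))
4213316 - (27510 + ((-13 + d(5))**2 + 414*(-683))) = 4213316 - (27510 + ((-13 + (5/3)*5*(6 - 1*5))**2 + 414*(-683))) = 4213316 - (27510 + ((-13 + (5/3)*5*(6 - 5))**2 - 282762)) = 4213316 - (27510 + ((-13 + (5/3)*5*1)**2 - 282762)) = 4213316 - (27510 + ((-13 + 25/3)**2 - 282762)) = 4213316 - (27510 + ((-14/3)**2 - 282762)) = 4213316 - (27510 + (196/9 - 282762)) = 4213316 - (27510 - 2544662/9) = 4213316 - 1*(-2297072/9) = 4213316 + 2297072/9 = 40216916/9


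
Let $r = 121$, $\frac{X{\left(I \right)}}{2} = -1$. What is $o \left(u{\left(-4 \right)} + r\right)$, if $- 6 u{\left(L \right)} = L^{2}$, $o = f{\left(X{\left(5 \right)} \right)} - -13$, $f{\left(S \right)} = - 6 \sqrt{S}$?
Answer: $\frac{4615}{3} - 710 i \sqrt{2} \approx 1538.3 - 1004.1 i$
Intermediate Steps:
$X{\left(I \right)} = -2$ ($X{\left(I \right)} = 2 \left(-1\right) = -2$)
$o = 13 - 6 i \sqrt{2}$ ($o = - 6 \sqrt{-2} - -13 = - 6 i \sqrt{2} + 13 = 13 - 6 i \sqrt{2} \approx 13.0 - 8.4853 i$)
$u{\left(L \right)} = - \frac{L^{2}}{6}$
$o \left(u{\left(-4 \right)} + r\right) = \left(13 - 6 i \sqrt{2}\right) \left(- \frac{\left(-4\right)^{2}}{6} + 121\right) = \left(13 - 6 i \sqrt{2}\right) \left(\left(- \frac{1}{6}\right) 16 + 121\right) = \left(13 - 6 i \sqrt{2}\right) \left(- \frac{8}{3} + 121\right) = \left(13 - 6 i \sqrt{2}\right) \frac{355}{3} = \frac{4615}{3} - 710 i \sqrt{2}$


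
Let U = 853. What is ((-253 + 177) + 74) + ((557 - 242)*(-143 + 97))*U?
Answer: -12359972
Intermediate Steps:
((-253 + 177) + 74) + ((557 - 242)*(-143 + 97))*U = ((-253 + 177) + 74) + ((557 - 242)*(-143 + 97))*853 = (-76 + 74) + (315*(-46))*853 = -2 - 14490*853 = -2 - 12359970 = -12359972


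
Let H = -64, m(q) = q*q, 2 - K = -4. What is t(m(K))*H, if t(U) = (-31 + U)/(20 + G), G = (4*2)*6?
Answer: -80/17 ≈ -4.7059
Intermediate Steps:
K = 6 (K = 2 - 1*(-4) = 2 + 4 = 6)
G = 48 (G = 8*6 = 48)
m(q) = q**2
t(U) = -31/68 + U/68 (t(U) = (-31 + U)/(20 + 48) = (-31 + U)/68 = (-31 + U)*(1/68) = -31/68 + U/68)
t(m(K))*H = (-31/68 + (1/68)*6**2)*(-64) = (-31/68 + (1/68)*36)*(-64) = (-31/68 + 9/17)*(-64) = (5/68)*(-64) = -80/17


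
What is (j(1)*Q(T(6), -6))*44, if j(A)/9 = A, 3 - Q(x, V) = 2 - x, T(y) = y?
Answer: 2772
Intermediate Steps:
Q(x, V) = 1 + x (Q(x, V) = 3 - (2 - x) = 3 + (-2 + x) = 1 + x)
j(A) = 9*A
(j(1)*Q(T(6), -6))*44 = ((9*1)*(1 + 6))*44 = (9*7)*44 = 63*44 = 2772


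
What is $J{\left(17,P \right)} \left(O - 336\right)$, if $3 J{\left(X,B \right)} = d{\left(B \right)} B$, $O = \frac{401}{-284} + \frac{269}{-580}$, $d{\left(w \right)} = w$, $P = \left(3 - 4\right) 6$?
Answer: $- \frac{41741172}{10295} \approx -4054.5$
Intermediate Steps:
$P = -6$ ($P = \left(-1\right) 6 = -6$)
$O = - \frac{19311}{10295}$ ($O = 401 \left(- \frac{1}{284}\right) + 269 \left(- \frac{1}{580}\right) = - \frac{401}{284} - \frac{269}{580} = - \frac{19311}{10295} \approx -1.8758$)
$J{\left(X,B \right)} = \frac{B^{2}}{3}$ ($J{\left(X,B \right)} = \frac{B B}{3} = \frac{B^{2}}{3}$)
$J{\left(17,P \right)} \left(O - 336\right) = \frac{\left(-6\right)^{2}}{3} \left(- \frac{19311}{10295} - 336\right) = \frac{1}{3} \cdot 36 \left(- \frac{3478431}{10295}\right) = 12 \left(- \frac{3478431}{10295}\right) = - \frac{41741172}{10295}$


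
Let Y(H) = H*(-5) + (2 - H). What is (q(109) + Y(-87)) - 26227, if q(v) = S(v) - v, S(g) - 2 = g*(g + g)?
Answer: -2048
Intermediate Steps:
S(g) = 2 + 2*g² (S(g) = 2 + g*(g + g) = 2 + g*(2*g) = 2 + 2*g²)
Y(H) = 2 - 6*H (Y(H) = -5*H + (2 - H) = 2 - 6*H)
q(v) = 2 - v + 2*v² (q(v) = (2 + 2*v²) - v = 2 - v + 2*v²)
(q(109) + Y(-87)) - 26227 = ((2 - 1*109 + 2*109²) + (2 - 6*(-87))) - 26227 = ((2 - 109 + 2*11881) + (2 + 522)) - 26227 = ((2 - 109 + 23762) + 524) - 26227 = (23655 + 524) - 26227 = 24179 - 26227 = -2048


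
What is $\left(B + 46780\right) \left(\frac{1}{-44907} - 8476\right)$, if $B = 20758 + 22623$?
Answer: $- \frac{34318137679013}{44907} \approx -7.6421 \cdot 10^{8}$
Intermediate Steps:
$B = 43381$
$\left(B + 46780\right) \left(\frac{1}{-44907} - 8476\right) = \left(43381 + 46780\right) \left(\frac{1}{-44907} - 8476\right) = 90161 \left(- \frac{1}{44907} - 8476\right) = 90161 \left(- \frac{380631733}{44907}\right) = - \frac{34318137679013}{44907}$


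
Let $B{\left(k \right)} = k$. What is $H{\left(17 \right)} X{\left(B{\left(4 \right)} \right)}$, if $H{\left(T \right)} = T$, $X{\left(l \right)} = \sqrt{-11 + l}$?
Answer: $17 i \sqrt{7} \approx 44.978 i$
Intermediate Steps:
$H{\left(17 \right)} X{\left(B{\left(4 \right)} \right)} = 17 \sqrt{-11 + 4} = 17 \sqrt{-7} = 17 i \sqrt{7}$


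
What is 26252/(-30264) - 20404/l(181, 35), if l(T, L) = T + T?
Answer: -78376235/1369446 ≈ -57.232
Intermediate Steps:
l(T, L) = 2*T
26252/(-30264) - 20404/l(181, 35) = 26252/(-30264) - 20404/(2*181) = 26252*(-1/30264) - 20404/362 = -6563/7566 - 20404*1/362 = -6563/7566 - 10202/181 = -78376235/1369446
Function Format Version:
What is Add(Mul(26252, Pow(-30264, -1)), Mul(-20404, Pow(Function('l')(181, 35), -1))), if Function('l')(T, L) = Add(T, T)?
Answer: Rational(-78376235, 1369446) ≈ -57.232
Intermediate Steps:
Function('l')(T, L) = Mul(2, T)
Add(Mul(26252, Pow(-30264, -1)), Mul(-20404, Pow(Function('l')(181, 35), -1))) = Add(Mul(26252, Pow(-30264, -1)), Mul(-20404, Pow(Mul(2, 181), -1))) = Add(Mul(26252, Rational(-1, 30264)), Mul(-20404, Pow(362, -1))) = Add(Rational(-6563, 7566), Mul(-20404, Rational(1, 362))) = Add(Rational(-6563, 7566), Rational(-10202, 181)) = Rational(-78376235, 1369446)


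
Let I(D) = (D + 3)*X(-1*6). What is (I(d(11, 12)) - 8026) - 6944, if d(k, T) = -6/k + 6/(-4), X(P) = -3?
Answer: -329403/22 ≈ -14973.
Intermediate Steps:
d(k, T) = -3/2 - 6/k (d(k, T) = -6/k + 6*(-1/4) = -6/k - 3/2 = -3/2 - 6/k)
I(D) = -9 - 3*D (I(D) = (D + 3)*(-3) = (3 + D)*(-3) = -9 - 3*D)
(I(d(11, 12)) - 8026) - 6944 = ((-9 - 3*(-3/2 - 6/11)) - 8026) - 6944 = ((-9 - 3*(-45/22)) - 8026) - 6944 = ((-9 + 135/22) - 8026) - 6944 = (-63/22 - 8026) - 6944 = -176635/22 - 6944 = -329403/22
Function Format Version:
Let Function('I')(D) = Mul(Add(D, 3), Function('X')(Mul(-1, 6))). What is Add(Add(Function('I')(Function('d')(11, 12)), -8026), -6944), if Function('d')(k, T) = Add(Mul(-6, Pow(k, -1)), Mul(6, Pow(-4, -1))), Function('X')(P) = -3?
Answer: Rational(-329403, 22) ≈ -14973.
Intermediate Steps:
Function('d')(k, T) = Add(Rational(-3, 2), Mul(-6, Pow(k, -1))) (Function('d')(k, T) = Add(Mul(-6, Pow(k, -1)), Mul(6, Rational(-1, 4))) = Add(Mul(-6, Pow(k, -1)), Rational(-3, 2)) = Add(Rational(-3, 2), Mul(-6, Pow(k, -1))))
Function('I')(D) = Add(-9, Mul(-3, D)) (Function('I')(D) = Mul(Add(D, 3), -3) = Mul(Add(3, D), -3) = Add(-9, Mul(-3, D)))
Add(Add(Function('I')(Function('d')(11, 12)), -8026), -6944) = Add(Add(Add(-9, Mul(-3, Add(Rational(-3, 2), Mul(-6, Pow(11, -1))))), -8026), -6944) = Add(Add(Add(-9, Mul(-3, Add(Rational(-3, 2), Mul(-6, Rational(1, 11))))), -8026), -6944) = Add(Add(Add(-9, Mul(-3, Add(Rational(-3, 2), Rational(-6, 11)))), -8026), -6944) = Add(Add(Add(-9, Mul(-3, Rational(-45, 22))), -8026), -6944) = Add(Add(Add(-9, Rational(135, 22)), -8026), -6944) = Add(Add(Rational(-63, 22), -8026), -6944) = Add(Rational(-176635, 22), -6944) = Rational(-329403, 22)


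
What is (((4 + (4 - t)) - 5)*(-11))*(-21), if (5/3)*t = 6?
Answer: -693/5 ≈ -138.60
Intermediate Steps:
t = 18/5 (t = (⅗)*6 = 18/5 ≈ 3.6000)
(((4 + (4 - t)) - 5)*(-11))*(-21) = (((4 + (4 - 1*18/5)) - 5)*(-11))*(-21) = (((4 + (4 - 18/5)) - 5)*(-11))*(-21) = (((4 + ⅖) - 5)*(-11))*(-21) = ((22/5 - 5)*(-11))*(-21) = -⅗*(-11)*(-21) = (33/5)*(-21) = -693/5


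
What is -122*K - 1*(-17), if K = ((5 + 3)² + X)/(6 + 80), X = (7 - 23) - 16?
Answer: -1221/43 ≈ -28.395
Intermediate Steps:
X = -32 (X = -16 - 16 = -32)
K = 16/43 (K = ((5 + 3)² - 32)/(6 + 80) = (8² - 32)/86 = (64 - 32)*(1/86) = 32*(1/86) = 16/43 ≈ 0.37209)
-122*K - 1*(-17) = -122*16/43 - 1*(-17) = -1952/43 + 17 = -1221/43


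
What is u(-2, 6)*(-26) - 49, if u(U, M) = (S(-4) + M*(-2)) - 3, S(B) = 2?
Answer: 289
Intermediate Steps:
u(U, M) = -1 - 2*M (u(U, M) = (2 + M*(-2)) - 3 = (2 - 2*M) - 3 = -1 - 2*M)
u(-2, 6)*(-26) - 49 = (-1 - 2*6)*(-26) - 49 = (-1 - 12)*(-26) - 49 = -13*(-26) - 49 = 338 - 49 = 289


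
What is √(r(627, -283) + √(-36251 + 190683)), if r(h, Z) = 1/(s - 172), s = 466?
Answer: √(6 + 14112*√2413)/42 ≈ 19.824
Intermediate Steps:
r(h, Z) = 1/294 (r(h, Z) = 1/(466 - 172) = 1/294)
√(r(627, -283) + √(-36251 + 190683)) = √(1/294 + √(-36251 + 190683)) = √(1/294 + √154432) = √(1/294 + 8*√2413)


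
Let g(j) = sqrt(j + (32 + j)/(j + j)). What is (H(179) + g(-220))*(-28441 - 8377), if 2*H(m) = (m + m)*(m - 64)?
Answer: -757898530 - 18409*I*sqrt(2656830)/55 ≈ -7.579e+8 - 5.4557e+5*I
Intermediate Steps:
H(m) = m*(-64 + m) (H(m) = ((m + m)*(m - 64))/2 = ((2*m)*(-64 + m))/2 = (2*m*(-64 + m))/2 = m*(-64 + m))
g(j) = sqrt(j + (32 + j)/(2*j)) (g(j) = sqrt(j + (32 + j)/((2*j))) = sqrt(j + (32 + j)*(1/(2*j))) = sqrt(j + (32 + j)/(2*j)))
(H(179) + g(-220))*(-28441 - 8377) = (179*(-64 + 179) + sqrt(2 + 4*(-220) + 64/(-220))/2)*(-28441 - 8377) = (179*115 + sqrt(2 - 880 + 64*(-1/220))/2)*(-36818) = (20585 + sqrt(2 - 880 - 16/55)/2)*(-36818) = (20585 + sqrt(-48306/55)/2)*(-36818) = (20585 + (I*sqrt(2656830)/55)/2)*(-36818) = (20585 + I*sqrt(2656830)/110)*(-36818) = -757898530 - 18409*I*sqrt(2656830)/55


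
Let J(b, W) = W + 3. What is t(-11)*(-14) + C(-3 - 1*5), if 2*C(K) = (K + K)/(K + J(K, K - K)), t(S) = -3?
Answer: 218/5 ≈ 43.600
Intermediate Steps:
J(b, W) = 3 + W
C(K) = K/(3 + K) (C(K) = ((K + K)/(K + (3 + (K - K))))/2 = ((2*K)/(K + (3 + 0)))/2 = ((2*K)/(K + 3))/2 = ((2*K)/(3 + K))/2 = (2*K/(3 + K))/2 = K/(3 + K))
t(-11)*(-14) + C(-3 - 1*5) = -3*(-14) + (-3 - 1*5)/(3 + (-3 - 1*5)) = 42 + (-3 - 5)/(3 + (-3 - 5)) = 42 - 8/(3 - 8) = 42 - 8/(-5) = 42 - 8*(-1/5) = 42 + 8/5 = 218/5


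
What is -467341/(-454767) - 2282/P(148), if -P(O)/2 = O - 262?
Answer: -51734697/5760382 ≈ -8.9811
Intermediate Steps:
P(O) = 524 - 2*O (P(O) = -2*(O - 262) = -2*(-262 + O) = 524 - 2*O)
-467341/(-454767) - 2282/P(148) = -467341/(-454767) - 2282/(524 - 2*148) = -467341*(-1/454767) - 2282/(524 - 296) = 467341/454767 - 2282/228 = 467341/454767 - 2282*1/228 = 467341/454767 - 1141/114 = -51734697/5760382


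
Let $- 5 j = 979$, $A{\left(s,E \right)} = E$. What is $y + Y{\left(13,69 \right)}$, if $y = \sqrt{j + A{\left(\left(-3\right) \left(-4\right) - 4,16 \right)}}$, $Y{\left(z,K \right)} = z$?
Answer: $13 + \frac{i \sqrt{4495}}{5} \approx 13.0 + 13.409 i$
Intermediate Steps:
$j = - \frac{979}{5}$ ($j = \left(- \frac{1}{5}\right) 979 = - \frac{979}{5} \approx -195.8$)
$y = \frac{i \sqrt{4495}}{5}$ ($y = \sqrt{- \frac{979}{5} + 16} = \sqrt{- \frac{899}{5}} = \frac{i \sqrt{4495}}{5} \approx 13.409 i$)
$y + Y{\left(13,69 \right)} = \frac{i \sqrt{4495}}{5} + 13 = 13 + \frac{i \sqrt{4495}}{5}$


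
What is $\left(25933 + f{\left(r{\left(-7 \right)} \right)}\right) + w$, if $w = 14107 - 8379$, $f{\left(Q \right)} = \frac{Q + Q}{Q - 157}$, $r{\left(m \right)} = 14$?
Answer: $\frac{4527495}{143} \approx 31661.0$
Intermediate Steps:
$f{\left(Q \right)} = \frac{2 Q}{-157 + Q}$
$w = 5728$
$\left(25933 + f{\left(r{\left(-7 \right)} \right)}\right) + w = \left(25933 + 2 \cdot 14 \frac{1}{-157 + 14}\right) + 5728 = \left(25933 + 2 \cdot 14 \frac{1}{-143}\right) + 5728 = \left(25933 + 2 \cdot 14 \left(- \frac{1}{143}\right)\right) + 5728 = \left(25933 - \frac{28}{143}\right) + 5728 = \frac{3708391}{143} + 5728 = \frac{4527495}{143}$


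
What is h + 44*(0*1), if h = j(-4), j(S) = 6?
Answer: 6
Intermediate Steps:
h = 6
h + 44*(0*1) = 6 + 44*(0*1) = 6 + 44*0 = 6 + 0 = 6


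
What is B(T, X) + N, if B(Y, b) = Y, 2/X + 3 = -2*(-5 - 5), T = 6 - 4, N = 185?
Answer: 187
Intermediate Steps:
T = 2
X = 2/17 (X = 2/(-3 - 2*(-5 - 5)) = 2/(-3 - 2*(-10)) = 2/(-3 + 20) = 2/17 ≈ 0.11765)
B(T, X) + N = 2 + 185 = 187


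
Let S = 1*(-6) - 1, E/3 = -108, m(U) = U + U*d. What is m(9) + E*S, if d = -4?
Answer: 2241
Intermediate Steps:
m(U) = -3*U (m(U) = U + U*(-4) = U - 4*U = -3*U)
E = -324 (E = 3*(-108) = -324)
S = -7 (S = -6 - 1 = -7)
m(9) + E*S = -3*9 - 324*(-7) = -27 + 2268 = 2241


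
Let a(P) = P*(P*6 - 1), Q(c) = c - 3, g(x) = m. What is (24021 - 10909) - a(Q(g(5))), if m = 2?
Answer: 13105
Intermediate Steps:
g(x) = 2
Q(c) = -3 + c
a(P) = P*(-1 + 6*P) (a(P) = P*(6*P - 1) = P*(-1 + 6*P))
(24021 - 10909) - a(Q(g(5))) = (24021 - 10909) - (-3 + 2)*(-1 + 6*(-3 + 2)) = 13112 - (-1)*(-1 + 6*(-1)) = 13112 - (-1)*(-1 - 6) = 13112 - (-1)*(-7) = 13112 - 1*7 = 13112 - 7 = 13105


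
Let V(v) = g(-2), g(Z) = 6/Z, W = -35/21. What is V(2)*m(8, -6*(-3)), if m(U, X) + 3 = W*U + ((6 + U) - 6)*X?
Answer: -383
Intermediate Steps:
W = -5/3 (W = -35*1/21 = -5/3 ≈ -1.6667)
V(v) = -3 (V(v) = 6/(-2) = 6*(-½) = -3)
m(U, X) = -3 - 5*U/3 + U*X (m(U, X) = -3 + (-5*U/3 + ((6 + U) - 6)*X) = -3 + (-5*U/3 + U*X) = -3 - 5*U/3 + U*X)
V(2)*m(8, -6*(-3)) = -3*(-3 - 5/3*8 + 8*(-6*(-3))) = -3*(-3 - 40/3 + 8*18) = -3*(-3 - 40/3 + 144) = -3*383/3 = -383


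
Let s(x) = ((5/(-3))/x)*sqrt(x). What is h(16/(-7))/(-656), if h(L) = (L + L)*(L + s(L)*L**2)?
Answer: -32/2009 + 640*I*sqrt(7)/42189 ≈ -0.015928 + 0.040136*I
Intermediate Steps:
s(x) = -5/(3*sqrt(x)) (s(x) = ((5*(-1/3))/x)*sqrt(x) = (-5/(3*x))*sqrt(x) = -5/(3*sqrt(x)))
h(L) = 2*L*(L - 5*L**(3/2)/3) (h(L) = (L + L)*(L + (-5/(3*sqrt(L)))*L**2) = (2*L)*(L - 5*L**(3/2)/3) = 2*L*(L - 5*L**(3/2)/3))
h(16/(-7))/(-656) = (2*(16/(-7))**2 - 10*1024*(I*sqrt(7)/343)/3)/(-656) = (2*(16*(-1/7))**2 - 10*1024*I*sqrt(7)/343/3)*(-1/656) = (2*(-16/7)**2 - 10240*I*sqrt(7)/1029)*(-1/656) = (2*(256/49) - 10240*I*sqrt(7)/1029)*(-1/656) = (512/49 - 10240*I*sqrt(7)/1029)*(-1/656) = -32/2009 + 640*I*sqrt(7)/42189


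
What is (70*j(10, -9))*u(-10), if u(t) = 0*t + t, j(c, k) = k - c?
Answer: 13300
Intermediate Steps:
u(t) = t (u(t) = 0 + t = t)
(70*j(10, -9))*u(-10) = (70*(-9 - 1*10))*(-10) = (70*(-9 - 10))*(-10) = (70*(-19))*(-10) = -1330*(-10) = 13300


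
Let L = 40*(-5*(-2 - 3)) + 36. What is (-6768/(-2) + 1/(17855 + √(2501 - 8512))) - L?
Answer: 748558938383/318807036 - I*√6011/318807036 ≈ 2348.0 - 2.4319e-7*I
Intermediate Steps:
L = 1036 (L = 40*(-5*(-5)) + 36 = 40*25 + 36 = 1000 + 36 = 1036)
(-6768/(-2) + 1/(17855 + √(2501 - 8512))) - L = (-6768/(-2) + 1/(17855 + √(2501 - 8512))) - 1*1036 = (-6768*(-1)/2 + 1/(17855 + √(-6011))) - 1036 = (-376*(-9) + 1/(17855 + I*√6011)) - 1036 = (3384 + 1/(17855 + I*√6011)) - 1036 = 2348 + 1/(17855 + I*√6011)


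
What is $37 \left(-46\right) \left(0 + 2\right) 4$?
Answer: $-13616$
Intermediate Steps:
$37 \left(-46\right) \left(0 + 2\right) 4 = - 1702 \cdot 2 \cdot 4 = \left(-1702\right) 8 = -13616$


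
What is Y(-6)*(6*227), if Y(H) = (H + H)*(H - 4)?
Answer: 163440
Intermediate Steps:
Y(H) = 2*H*(-4 + H) (Y(H) = (2*H)*(-4 + H) = 2*H*(-4 + H))
Y(-6)*(6*227) = (2*(-6)*(-4 - 6))*(6*227) = (2*(-6)*(-10))*1362 = 120*1362 = 163440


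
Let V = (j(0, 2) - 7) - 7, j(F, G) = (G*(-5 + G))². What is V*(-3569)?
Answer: -78518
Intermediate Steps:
j(F, G) = G²*(-5 + G)²
V = 22 (V = (2²*(-5 + 2)² - 7) - 7 = (4*(-3)² - 7) - 7 = (4*9 - 7) - 7 = (36 - 7) - 7 = 29 - 7 = 22)
V*(-3569) = 22*(-3569) = -78518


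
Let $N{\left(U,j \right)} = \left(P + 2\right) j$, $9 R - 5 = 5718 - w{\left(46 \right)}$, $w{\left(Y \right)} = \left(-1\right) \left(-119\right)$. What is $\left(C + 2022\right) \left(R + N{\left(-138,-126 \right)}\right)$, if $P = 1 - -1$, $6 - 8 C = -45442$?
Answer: $\frac{2742268}{3} \approx 9.1409 \cdot 10^{5}$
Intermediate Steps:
$C = 5681$ ($C = \frac{3}{4} - - \frac{22721}{4} = \frac{3}{4} + \frac{22721}{4} = 5681$)
$P = 2$ ($P = 1 + 1 = 2$)
$w{\left(Y \right)} = 119$
$R = \frac{1868}{3}$ ($R = \frac{5}{9} + \frac{5718 - 119}{9} = \frac{5}{9} + \frac{1}{9} \cdot 5599 = \frac{5}{9} + \frac{5599}{9} = \frac{1868}{3} \approx 622.67$)
$N{\left(U,j \right)} = 4 j$ ($N{\left(U,j \right)} = \left(2 + 2\right) j = 4 j$)
$\left(C + 2022\right) \left(R + N{\left(-138,-126 \right)}\right) = \left(5681 + 2022\right) \left(\frac{1868}{3} + 4 \left(-126\right)\right) = 7703 \left(\frac{1868}{3} - 504\right) = 7703 \cdot \frac{356}{3} = \frac{2742268}{3}$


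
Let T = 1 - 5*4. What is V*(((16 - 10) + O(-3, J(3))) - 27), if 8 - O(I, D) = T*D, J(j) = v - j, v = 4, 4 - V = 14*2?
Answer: -144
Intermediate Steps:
V = -24 (V = 4 - 14*2 = 4 - 1*28 = 4 - 28 = -24)
T = -19 (T = 1 - 20 = -19)
J(j) = 4 - j
O(I, D) = 8 + 19*D (O(I, D) = 8 - (-19)*D = 8 + 19*D)
V*(((16 - 10) + O(-3, J(3))) - 27) = -24*(((16 - 10) + (8 + 19*(4 - 1*3))) - 27) = -24*((6 + (8 + 19*(4 - 3))) - 27) = -24*((6 + (8 + 19*1)) - 27) = -24*((6 + (8 + 19)) - 27) = -24*((6 + 27) - 27) = -24*(33 - 27) = -24*6 = -144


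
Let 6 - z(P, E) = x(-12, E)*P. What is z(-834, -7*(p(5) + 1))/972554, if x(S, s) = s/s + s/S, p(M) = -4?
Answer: -1239/1945108 ≈ -0.00063698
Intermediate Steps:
x(S, s) = 1 + s/S
z(P, E) = 6 - P*(1 - E/12) (z(P, E) = 6 - (-12 + E)/(-12)*P = 6 - (-(-12 + E)/12)*P = 6 - (1 - E/12)*P = 6 - P*(1 - E/12))
z(-834, -7*(p(5) + 1))/972554 = (6 + (1/12)*(-834)*(-12 - 7*(-4 + 1)))/972554 = (6 + (1/12)*(-834)*(-12 - 7*(-3)))*(1/972554) = (6 + (1/12)*(-834)*(-12 + 21))*(1/972554) = (6 + (1/12)*(-834)*9)*(1/972554) = (6 - 1251/2)*(1/972554) = -1239/2*1/972554 = -1239/1945108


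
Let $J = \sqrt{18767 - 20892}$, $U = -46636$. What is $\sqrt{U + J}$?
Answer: $\sqrt{-46636 + 5 i \sqrt{85}} \approx 0.107 + 215.95 i$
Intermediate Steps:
$J = 5 i \sqrt{85}$ ($J = \sqrt{-2125} = 5 i \sqrt{85} \approx 46.098 i$)
$\sqrt{U + J} = \sqrt{-46636 + 5 i \sqrt{85}}$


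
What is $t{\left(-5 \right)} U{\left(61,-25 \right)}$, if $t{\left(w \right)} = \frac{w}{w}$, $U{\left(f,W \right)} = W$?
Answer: $-25$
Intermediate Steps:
$t{\left(w \right)} = 1$
$t{\left(-5 \right)} U{\left(61,-25 \right)} = 1 \left(-25\right) = -25$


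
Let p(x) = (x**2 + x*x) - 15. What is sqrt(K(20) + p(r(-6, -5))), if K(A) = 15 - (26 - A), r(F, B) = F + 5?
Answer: 2*I ≈ 2.0*I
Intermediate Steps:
r(F, B) = 5 + F
p(x) = -15 + 2*x**2 (p(x) = (x**2 + x**2) - 15 = 2*x**2 - 15 = -15 + 2*x**2)
K(A) = -11 + A (K(A) = 15 + (-26 + A) = -11 + A)
sqrt(K(20) + p(r(-6, -5))) = sqrt((-11 + 20) + (-15 + 2*(5 - 6)**2)) = sqrt(9 + (-15 + 2*(-1)**2)) = sqrt(9 + (-15 + 2*1)) = sqrt(9 + (-15 + 2)) = sqrt(9 - 13) = sqrt(-4) = 2*I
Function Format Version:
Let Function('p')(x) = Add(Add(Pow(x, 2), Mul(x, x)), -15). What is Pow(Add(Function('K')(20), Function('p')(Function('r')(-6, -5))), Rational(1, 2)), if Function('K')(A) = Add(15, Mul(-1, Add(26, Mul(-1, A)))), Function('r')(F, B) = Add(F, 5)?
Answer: Mul(2, I) ≈ Mul(2.0000, I)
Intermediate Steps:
Function('r')(F, B) = Add(5, F)
Function('p')(x) = Add(-15, Mul(2, Pow(x, 2))) (Function('p')(x) = Add(Add(Pow(x, 2), Pow(x, 2)), -15) = Add(Mul(2, Pow(x, 2)), -15) = Add(-15, Mul(2, Pow(x, 2))))
Function('K')(A) = Add(-11, A) (Function('K')(A) = Add(15, Add(-26, A)) = Add(-11, A))
Pow(Add(Function('K')(20), Function('p')(Function('r')(-6, -5))), Rational(1, 2)) = Pow(Add(Add(-11, 20), Add(-15, Mul(2, Pow(Add(5, -6), 2)))), Rational(1, 2)) = Pow(Add(9, Add(-15, Mul(2, Pow(-1, 2)))), Rational(1, 2)) = Pow(Add(9, Add(-15, Mul(2, 1))), Rational(1, 2)) = Pow(Add(9, Add(-15, 2)), Rational(1, 2)) = Pow(Add(9, -13), Rational(1, 2)) = Pow(-4, Rational(1, 2)) = Mul(2, I)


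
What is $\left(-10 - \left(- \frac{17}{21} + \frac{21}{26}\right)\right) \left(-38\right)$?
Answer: $\frac{103721}{273} \approx 379.93$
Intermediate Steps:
$\left(-10 - \left(- \frac{17}{21} + \frac{21}{26}\right)\right) \left(-38\right) = \left(-10 - - \frac{1}{546}\right) \left(-38\right) = \left(-10 + \left(\frac{17}{21} - \frac{21}{26}\right)\right) \left(-38\right) = \left(-10 + \frac{1}{546}\right) \left(-38\right) = \left(- \frac{5459}{546}\right) \left(-38\right) = \frac{103721}{273}$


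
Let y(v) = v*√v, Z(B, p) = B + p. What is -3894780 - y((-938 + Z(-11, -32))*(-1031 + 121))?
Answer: -3894780 - 2678130*√99190 ≈ -8.4736e+8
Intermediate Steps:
y(v) = v^(3/2)
-3894780 - y((-938 + Z(-11, -32))*(-1031 + 121)) = -3894780 - ((-938 + (-11 - 32))*(-1031 + 121))^(3/2) = -3894780 - ((-938 - 43)*(-910))^(3/2) = -3894780 - (-981*(-910))^(3/2) = -3894780 - 892710^(3/2) = -3894780 - 2678130*√99190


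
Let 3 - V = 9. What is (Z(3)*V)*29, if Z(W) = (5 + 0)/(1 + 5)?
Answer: -145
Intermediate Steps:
V = -6 (V = 3 - 1*9 = 3 - 9 = -6)
Z(W) = 5/6
(Z(3)*V)*29 = ((5/6)*(-6))*29 = -5*29 = -145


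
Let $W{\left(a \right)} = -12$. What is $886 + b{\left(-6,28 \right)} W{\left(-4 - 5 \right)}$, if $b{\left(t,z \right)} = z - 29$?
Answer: $898$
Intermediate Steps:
$b{\left(t,z \right)} = -29 + z$
$886 + b{\left(-6,28 \right)} W{\left(-4 - 5 \right)} = 886 + \left(-29 + 28\right) \left(-12\right) = 886 - -12 = 886 + 12 = 898$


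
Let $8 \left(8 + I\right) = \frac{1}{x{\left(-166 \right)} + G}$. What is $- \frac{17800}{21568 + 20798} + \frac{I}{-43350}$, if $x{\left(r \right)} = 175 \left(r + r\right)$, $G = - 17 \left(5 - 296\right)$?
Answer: $- \frac{2376604889549}{5659072342800} \approx -0.41996$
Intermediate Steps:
$G = 4947$ ($G = \left(-17\right) \left(-291\right) = 4947$)
$x{\left(r \right)} = 350 r$ ($x{\left(r \right)} = 175 \cdot 2 r = 350 r$)
$I = - \frac{3401793}{425224}$ ($I = -8 + \frac{1}{8 \left(350 \left(-166\right) + 4947\right)} = -8 + \frac{1}{8 \left(-58100 + 4947\right)} = -8 + \frac{1}{8 \left(-53153\right)} = -8 + \frac{1}{8} \left(- \frac{1}{53153}\right) = -8 - \frac{1}{425224} = - \frac{3401793}{425224} \approx -8.0$)
$- \frac{17800}{21568 + 20798} + \frac{I}{-43350} = - \frac{17800}{21568 + 20798} - \frac{3401793}{425224 \left(-43350\right)} = - \frac{17800}{42366} - - \frac{1133931}{6144486800} = \left(-17800\right) \frac{1}{42366} + \frac{1133931}{6144486800} = - \frac{8900}{21183} + \frac{1133931}{6144486800} = - \frac{2376604889549}{5659072342800}$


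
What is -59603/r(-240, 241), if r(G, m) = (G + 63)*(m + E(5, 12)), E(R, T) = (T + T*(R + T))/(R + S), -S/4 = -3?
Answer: 53329/40179 ≈ 1.3273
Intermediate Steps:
S = 12 (S = -4*(-3) = 12)
E(R, T) = (T + T*(R + T))/(12 + R) (E(R, T) = (T + T*(R + T))/(R + 12) = (T + T*(R + T))/(12 + R))
r(G, m) = (63 + G)*(216/17 + m) (r(G, m) = (G + 63)*(m + 12*(1 + 5 + 12)/(12 + 5)) = (63 + G)*(m + 12*18/17) = (63 + G)*(m + 12*(1/17)*18) = (63 + G)*(m + 216/17) = (63 + G)*(216/17 + m))
-59603/r(-240, 241) = -59603/(13608/17 + 63*241 + (216/17)*(-240) - 240*241) = -59603/(13608/17 + 15183 - 51840/17 - 57840) = -59603/(-763401/17) = -59603*(-17/763401) = 53329/40179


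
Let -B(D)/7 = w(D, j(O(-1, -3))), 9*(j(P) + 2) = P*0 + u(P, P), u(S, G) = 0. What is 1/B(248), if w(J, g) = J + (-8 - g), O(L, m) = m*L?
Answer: -1/1694 ≈ -0.00059032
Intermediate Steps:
O(L, m) = L*m
j(P) = -2 (j(P) = -2 + (P*0 + 0)/9 = -2 + (0 + 0)/9 = -2 + (⅑)*0 = -2 + 0 = -2)
w(J, g) = -8 + J - g
B(D) = 42 - 7*D (B(D) = -7*(-8 + D - 1*(-2)) = -7*(-8 + D + 2) = -7*(-6 + D) = 42 - 7*D)
1/B(248) = 1/(42 - 7*248) = 1/(42 - 1736) = 1/(-1694) = -1/1694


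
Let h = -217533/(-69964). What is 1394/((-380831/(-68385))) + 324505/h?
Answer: 8666997655480190/82843309923 ≈ 1.0462e+5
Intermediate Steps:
h = 217533/69964 (h = -217533*(-1/69964) = 217533/69964 ≈ 3.1092)
1394/((-380831/(-68385))) + 324505/h = 1394/((-380831/(-68385))) + 324505/(217533/69964) = 1394/((-380831*(-1/68385))) + 324505*(69964/217533) = 1394/(380831/68385) + 22703667820/217533 = 1394*(68385/380831) + 22703667820/217533 = 95328690/380831 + 22703667820/217533 = 8666997655480190/82843309923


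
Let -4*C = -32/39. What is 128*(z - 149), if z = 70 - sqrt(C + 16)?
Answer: -10112 - 256*sqrt(6162)/39 ≈ -10627.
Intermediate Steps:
C = 8/39 (C = -(-8)/39 = -1/4*(-32/39) = 8/39 ≈ 0.20513)
z = 70 - 2*sqrt(6162)/39 (z = 70 - sqrt(8/39 + 16) = 70 - sqrt(632/39) = 70 - 2*sqrt(6162)/39 ≈ 65.974)
128*(z - 149) = 128*((70 - 2*sqrt(6162)/39) - 149) = 128*(-79 - 2*sqrt(6162)/39) = -10112 - 256*sqrt(6162)/39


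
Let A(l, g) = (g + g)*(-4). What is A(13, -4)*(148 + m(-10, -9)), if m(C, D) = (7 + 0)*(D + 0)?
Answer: 2720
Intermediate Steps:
A(l, g) = -8*g (A(l, g) = (2*g)*(-4) = -8*g)
m(C, D) = 7*D
A(13, -4)*(148 + m(-10, -9)) = (-8*(-4))*(148 + 7*(-9)) = 32*(148 - 63) = 32*85 = 2720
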